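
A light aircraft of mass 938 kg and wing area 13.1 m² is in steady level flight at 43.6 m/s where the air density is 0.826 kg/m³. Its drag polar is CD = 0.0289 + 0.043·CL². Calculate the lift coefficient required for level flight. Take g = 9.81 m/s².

Level flight ⇒ L = W = m·g = 938 × 9.81 = 9201.8 N.
q = ½ρv² = ½ × 0.826 × 43.6² = 785.1 Pa.
CL = 2W/(ρv²S) = 2×9201.8/(0.826×43.6²×13.1) = 0.8947.

CL = 0.895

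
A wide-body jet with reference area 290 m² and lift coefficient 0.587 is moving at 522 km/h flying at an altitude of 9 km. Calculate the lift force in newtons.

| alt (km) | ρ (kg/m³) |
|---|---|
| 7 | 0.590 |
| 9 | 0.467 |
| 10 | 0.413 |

L = 8.36×10^5 N

At 9 km, from the table: ρ = 0.467 kg/m³.
Convert speed: v = 522 km/h ÷ 3.6 = 145 m/s.
Dynamic pressure q = ½ρv² = ½ × 0.467 × 145² = 4909 Pa.
L = q·S·CL = 4909 × 290 × 0.587 = 8.36×10^5 N ≈ 836 kN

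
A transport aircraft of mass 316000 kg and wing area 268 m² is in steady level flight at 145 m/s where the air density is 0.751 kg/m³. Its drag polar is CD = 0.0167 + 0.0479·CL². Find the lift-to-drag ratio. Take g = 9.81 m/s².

In steady level flight, lift balances weight: W = mg = 316000 × 9.81 = 3.1×10^6 N.
Dynamic pressure q = 0.5 × 0.751 × 145² = 7895 Pa.
CL = 2W/(ρv²S) = 2×3.1×10^6/(0.751×145²×268) = 1.465.
CD = 0.0167 + 0.0479 × 1.465² = 0.1195.
L/D = CL/CD = 1.465 / 0.1195 = 12.3

L/D = 12.3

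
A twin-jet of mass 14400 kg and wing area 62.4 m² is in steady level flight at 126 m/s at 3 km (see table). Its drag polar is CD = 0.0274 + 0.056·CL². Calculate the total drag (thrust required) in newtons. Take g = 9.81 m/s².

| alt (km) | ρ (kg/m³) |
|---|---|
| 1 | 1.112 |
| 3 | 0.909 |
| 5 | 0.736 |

D = 14800 N

At 3 km, from the table: ρ = 0.909 kg/m³.
In steady level flight, lift balances weight: W = mg = 14400 × 9.81 = 1.4126×10^5 N.
Dynamic pressure q = 0.5 × 0.909 × 126² = 7216 Pa.
Required CL = L/(qS) = 1.4126×10^5/(7216·62.4) = 0.3137.
CD = 0.0274 + 0.056 × 0.3137² = 0.03291.
D = q·S·CD = 7216 × 62.4 × 0.03291 = 14820 N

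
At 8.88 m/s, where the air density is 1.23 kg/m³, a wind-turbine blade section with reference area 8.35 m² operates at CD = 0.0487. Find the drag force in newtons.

Dynamic pressure q = ½ρv² = ½ × 1.23 × 8.88² = 48.5 Pa.
D = q·S·CD = 48.5 × 8.35 × 0.0487 = 19.7 N

D = 19.7 N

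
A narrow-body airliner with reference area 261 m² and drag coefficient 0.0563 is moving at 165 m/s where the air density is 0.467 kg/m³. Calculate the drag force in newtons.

D = 93400 N

Dynamic pressure q = ½ρv² = ½ × 0.467 × 165² = 6357 Pa.
D = q·S·CD = 6357 × 261 × 0.0563 = 93400 N ≈ 93.4 kN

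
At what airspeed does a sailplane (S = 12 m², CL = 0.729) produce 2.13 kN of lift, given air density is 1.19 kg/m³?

v = 20.2 m/s

L = ½ρv²S·CL ⇒ v = √(2L/(ρ·S·CL))
v = √(2 × 2130 / (1.19 × 12 × 0.729)) = √409.2 = 20.2 m/s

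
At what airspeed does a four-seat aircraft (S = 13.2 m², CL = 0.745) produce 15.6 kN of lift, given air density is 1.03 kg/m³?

L = ½ρv²S·CL ⇒ v = √(2L/(ρ·S·CL))
v = √(2 × 15600 / (1.03 × 13.2 × 0.745)) = √3080 = 55.5 m/s

v = 55.5 m/s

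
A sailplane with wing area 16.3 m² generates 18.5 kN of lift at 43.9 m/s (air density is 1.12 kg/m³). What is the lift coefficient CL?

CL = 1.05

From L = ½ρv²S·CL, rearranging gives CL = 2L/(ρv²S).
CL = 2 × 18500 / (1.12 × 43.9² × 16.3) = 1.05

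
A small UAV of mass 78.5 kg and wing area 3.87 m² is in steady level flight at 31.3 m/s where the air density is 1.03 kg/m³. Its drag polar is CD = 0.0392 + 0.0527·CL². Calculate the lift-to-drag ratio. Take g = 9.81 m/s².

L/D = 8.32

Weight W = mg = 78.5 × 9.81 = 770.09 N; in level flight L = W.
q = ½ρv² = ½ × 1.03 × 31.3² = 504.5 Pa.
CL = 2W/(ρv²S) = 2×770.09/(1.03×31.3²×3.87) = 0.3944.
CD = 0.0392 + 0.0527 × 0.3944² = 0.0474.
L/D = CL/CD = 0.3944 / 0.0474 = 8.32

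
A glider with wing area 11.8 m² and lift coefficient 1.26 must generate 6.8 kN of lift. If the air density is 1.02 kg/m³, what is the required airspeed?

v = 29.9 m/s

L = ½ρv²S·CL ⇒ v = √(2L/(ρ·S·CL))
v = √(2 × 6800 / (1.02 × 11.8 × 1.26)) = √896.8 = 29.9 m/s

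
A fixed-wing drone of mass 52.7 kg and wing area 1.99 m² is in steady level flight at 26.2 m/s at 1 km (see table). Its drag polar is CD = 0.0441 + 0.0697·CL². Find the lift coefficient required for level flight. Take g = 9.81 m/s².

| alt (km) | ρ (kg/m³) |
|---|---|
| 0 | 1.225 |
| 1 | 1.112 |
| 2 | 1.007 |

CL = 0.681

At 1 km, from the table: ρ = 1.112 kg/m³.
Level flight ⇒ L = W = m·g = 52.7 × 9.81 = 516.99 N.
Dynamic pressure q = 0.5 × 1.112 × 26.2² = 381.7 Pa.
CL = 2W/(ρv²S) = 2×516.99/(1.112×26.2²×1.99) = 0.6807.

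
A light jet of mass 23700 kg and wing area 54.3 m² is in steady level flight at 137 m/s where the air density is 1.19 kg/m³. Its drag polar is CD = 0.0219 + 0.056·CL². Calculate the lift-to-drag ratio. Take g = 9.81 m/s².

L/D = 12.7

In steady level flight, lift balances weight: W = mg = 23700 × 9.81 = 2.325×10^5 N.
Dynamic pressure q = 0.5 × 1.19 × 137² = 11170 Pa.
CL = 2W/(ρv²S) = 2×2.325×10^5/(1.19×137²×54.3) = 0.3834.
CD = 0.0219 + 0.056 × 0.3834² = 0.03013.
L/D = CL/CD = 0.3834 / 0.03013 = 12.7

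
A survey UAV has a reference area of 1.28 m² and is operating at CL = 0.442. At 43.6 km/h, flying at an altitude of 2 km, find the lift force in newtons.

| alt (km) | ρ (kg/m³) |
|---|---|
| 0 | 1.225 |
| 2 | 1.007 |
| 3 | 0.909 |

At 2 km, from the table: ρ = 1.007 kg/m³.
Convert speed: v = 43.6 km/h ÷ 3.6 = 12.11 m/s.
Dynamic pressure q = ½ρv² = ½ × 1.007 × 12.11² = 73.85 Pa.
L = q·S·CL = 73.85 × 1.28 × 0.442 = 41.8 N

L = 41.8 N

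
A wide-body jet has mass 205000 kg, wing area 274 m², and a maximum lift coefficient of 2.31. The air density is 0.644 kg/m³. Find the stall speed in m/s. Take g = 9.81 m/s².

V_stall = 99.3 m/s

Stall occurs when L = W at CL,max. W = mg = 205000 × 9.81 = 2.011×10^6 N.
From L = ½ρV²S·CL,max = W: V_stall = √(2W/(ρSCL,max)) = √(2·2.011×10^6/(0.644·274·2.31))
V_stall = √9867 = 99.3 m/s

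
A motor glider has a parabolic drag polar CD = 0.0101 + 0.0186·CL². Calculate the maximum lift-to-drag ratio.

(L/D)max = 36.5

For CD = CD0 + K·CL², (L/D)max occurs at CL* = √(CD0/K) and equals 1/(2√(K·CD0)).
(L/D)max = 1/(2√(0.0186 × 0.0101)) = 1/(2 × 0.01371) = 36.5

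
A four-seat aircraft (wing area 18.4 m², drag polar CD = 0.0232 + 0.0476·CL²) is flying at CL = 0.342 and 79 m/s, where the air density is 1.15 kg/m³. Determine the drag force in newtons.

CD = 0.0232 + 0.0476 × 0.342² = 0.02877
D = ½ρv²S·CD = ½ × 1.15 × 79² × 18.4 × 0.02877 = 1900 N

D = 1900 N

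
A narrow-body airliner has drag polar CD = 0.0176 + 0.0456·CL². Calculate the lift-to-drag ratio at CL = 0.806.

CD = 0.0176 + 0.0456 × 0.806² = 0.04722
L/D = CL/CD = 0.806 / 0.04722 = 17.1

L/D = 17.1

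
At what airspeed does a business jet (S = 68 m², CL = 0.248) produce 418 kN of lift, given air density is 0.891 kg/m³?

v = 236 m/s

L = ½ρv²S·CL ⇒ v = √(2L/(ρ·S·CL))
v = √(2 × 4.18×10^5 / (0.891 × 68 × 0.248)) = √55640 = 236 m/s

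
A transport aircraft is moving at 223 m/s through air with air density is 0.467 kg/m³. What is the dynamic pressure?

q = 11600 Pa

q = ½ρv² = ½ × 0.467 × 223² = 11600 Pa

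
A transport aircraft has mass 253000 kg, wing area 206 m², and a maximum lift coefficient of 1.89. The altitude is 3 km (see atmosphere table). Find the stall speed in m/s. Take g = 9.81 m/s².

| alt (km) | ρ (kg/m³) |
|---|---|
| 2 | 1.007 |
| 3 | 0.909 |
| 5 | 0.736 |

V_stall = 118 m/s

At 3 km, from the table: ρ = 0.909 kg/m³.
Weight W = mg = 253000 × 9.81 = 2.482×10^6 N.
From L = ½ρV²S·CL,max = W: V_stall = √(2W/(ρSCL,max)) = √(2·2.482×10^6/(0.909·206·1.89))
V_stall = √14030 = 118 m/s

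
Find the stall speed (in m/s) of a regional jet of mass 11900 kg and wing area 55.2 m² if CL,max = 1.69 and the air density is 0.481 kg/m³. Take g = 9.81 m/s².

Weight W = mg = 11900 × 9.81 = 1.167×10^5 N.
From L = ½ρV²S·CL,max = W: V_stall = √(2W/(ρSCL,max)) = √(2·1.167×10^5/(0.481·55.2·1.69))
V_stall = √5203 = 72.1 m/s

V_stall = 72.1 m/s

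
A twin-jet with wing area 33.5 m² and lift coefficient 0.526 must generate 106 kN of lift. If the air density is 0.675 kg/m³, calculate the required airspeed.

L = ½ρv²S·CL ⇒ v = √(2L/(ρ·S·CL))
v = √(2 × 1.06×10^5 / (0.675 × 33.5 × 0.526)) = √17820 = 134 m/s

v = 134 m/s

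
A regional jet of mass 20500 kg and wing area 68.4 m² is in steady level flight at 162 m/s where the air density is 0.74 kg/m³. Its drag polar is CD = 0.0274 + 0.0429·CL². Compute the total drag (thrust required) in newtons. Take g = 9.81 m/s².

In steady level flight, lift balances weight: W = mg = 20500 × 9.81 = 2.011×10^5 N.
Dynamic pressure q = 0.5 × 0.74 × 162² = 9710 Pa.
CL = W/(q·S) = 2.011×10^5 / (9710 × 68.4) = 0.3028.
CD = 0.0274 + 0.0429 × 0.3028² = 0.03133.
D = q·S·CD = 9710 × 68.4 × 0.03133 = 20810 N

D = 20800 N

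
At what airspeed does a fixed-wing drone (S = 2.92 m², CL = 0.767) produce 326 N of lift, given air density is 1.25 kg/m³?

L = ½ρv²S·CL ⇒ v = √(2L/(ρ·S·CL))
v = √(2 × 326 / (1.25 × 2.92 × 0.767)) = √232.9 = 15.3 m/s

v = 15.3 m/s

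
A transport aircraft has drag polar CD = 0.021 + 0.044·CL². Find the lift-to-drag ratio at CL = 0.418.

CD = 0.021 + 0.044 × 0.418² = 0.02869
L/D = CL/CD = 0.418 / 0.02869 = 14.6

L/D = 14.6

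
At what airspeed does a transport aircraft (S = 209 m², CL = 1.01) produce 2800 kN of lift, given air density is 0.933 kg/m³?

v = 169 m/s

L = ½ρv²S·CL ⇒ v = √(2L/(ρ·S·CL))
v = √(2 × 2.8×10^6 / (0.933 × 209 × 1.01)) = √28430 = 169 m/s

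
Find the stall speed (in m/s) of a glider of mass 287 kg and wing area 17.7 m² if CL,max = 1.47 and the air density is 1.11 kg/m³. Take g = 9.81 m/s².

At stall, lift equals weight: L = W = m·g = 287 × 9.81 = 2815 N.
From L = ½ρV²S·CL,max = W: V_stall = √(2W/(ρSCL,max)) = √(2·2815/(1.11·17.7·1.47))
V_stall = √195 = 14 m/s

V_stall = 14 m/s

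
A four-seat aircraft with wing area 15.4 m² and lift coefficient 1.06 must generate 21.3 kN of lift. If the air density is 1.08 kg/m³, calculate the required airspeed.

L = ½ρv²S·CL ⇒ v = √(2L/(ρ·S·CL))
v = √(2 × 21300 / (1.08 × 15.4 × 1.06)) = √2416 = 49.2 m/s

v = 49.2 m/s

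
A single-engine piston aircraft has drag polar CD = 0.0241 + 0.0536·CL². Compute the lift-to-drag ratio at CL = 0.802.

CD = 0.0241 + 0.0536 × 0.802² = 0.05858
L/D = CL/CD = 0.802 / 0.05858 = 13.7

L/D = 13.7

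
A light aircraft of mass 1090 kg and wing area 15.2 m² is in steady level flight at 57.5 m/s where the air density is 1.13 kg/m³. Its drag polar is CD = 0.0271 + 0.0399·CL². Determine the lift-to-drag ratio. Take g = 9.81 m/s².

L/D = 11.5

Weight W = mg = 1090 × 9.81 = 10693 N; in level flight L = W.
q = ½ρv² = ½ × 1.13 × 57.5² = 1868 Pa.
Required CL = L/(qS) = 10693/(1868·15.2) = 0.3766.
CD = 0.0271 + 0.0399 × 0.3766² = 0.03276.
L/D = CL/CD = 0.3766 / 0.03276 = 11.5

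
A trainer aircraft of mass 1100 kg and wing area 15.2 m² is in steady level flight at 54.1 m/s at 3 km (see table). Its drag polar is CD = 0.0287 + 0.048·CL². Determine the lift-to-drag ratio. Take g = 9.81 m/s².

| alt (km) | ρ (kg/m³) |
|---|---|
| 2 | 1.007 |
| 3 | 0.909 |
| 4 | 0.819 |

At 3 km, from the table: ρ = 0.909 kg/m³.
Weight W = mg = 1100 × 9.81 = 10791 N; in level flight L = W.
q = ½ρv² = ½ × 0.909 × 54.1² = 1330 Pa.
CL = 2W/(ρv²S) = 2×10791/(0.909×54.1²×15.2) = 0.5337.
CD = 0.0287 + 0.048 × 0.5337² = 0.04237.
L/D = CL/CD = 0.5337 / 0.04237 = 12.6

L/D = 12.6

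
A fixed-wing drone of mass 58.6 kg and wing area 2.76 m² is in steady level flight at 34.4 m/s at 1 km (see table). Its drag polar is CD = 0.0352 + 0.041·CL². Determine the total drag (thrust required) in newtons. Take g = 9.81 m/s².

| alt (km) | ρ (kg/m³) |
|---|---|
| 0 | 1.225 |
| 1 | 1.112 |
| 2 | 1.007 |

D = 71.4 N

At 1 km, from the table: ρ = 1.112 kg/m³.
In steady level flight, lift balances weight: W = mg = 58.6 × 9.81 = 574.87 N.
Dynamic pressure q = 0.5 × 1.112 × 34.4² = 657.9 Pa.
CL = W/(q·S) = 574.87 / (657.9 × 2.76) = 0.3166.
CD = 0.0352 + 0.041 × 0.3166² = 0.03931.
D = q·S·CD = 657.9 × 2.76 × 0.03931 = 71.38 N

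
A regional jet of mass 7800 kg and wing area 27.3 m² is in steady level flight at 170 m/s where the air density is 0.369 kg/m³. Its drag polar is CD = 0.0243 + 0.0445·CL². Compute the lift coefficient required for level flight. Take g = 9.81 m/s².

CL = 0.526

Weight W = mg = 7800 × 9.81 = 76518 N; in level flight L = W.
Dynamic pressure q = 0.5 × 0.369 × 170² = 5332 Pa.
Required CL = L/(qS) = 76518/(5332·27.3) = 0.5257.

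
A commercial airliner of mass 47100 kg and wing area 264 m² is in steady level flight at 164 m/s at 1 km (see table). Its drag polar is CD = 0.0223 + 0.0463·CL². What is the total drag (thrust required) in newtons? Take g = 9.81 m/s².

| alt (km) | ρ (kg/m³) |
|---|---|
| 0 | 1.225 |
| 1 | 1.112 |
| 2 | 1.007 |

D = 90500 N

At 1 km, from the table: ρ = 1.112 kg/m³.
Weight W = mg = 47100 × 9.81 = 4.6205×10^5 N; in level flight L = W.
q = ½ρv² = ½ × 1.112 × 164² = 14950 Pa.
CL = 2W/(ρv²S) = 2×4.6205×10^5/(1.112×164²×264) = 0.117.
CD = 0.0223 + 0.0463 × 0.117² = 0.02293.
D = q·S·CD = 14950 × 264 × 0.02293 = 90540 N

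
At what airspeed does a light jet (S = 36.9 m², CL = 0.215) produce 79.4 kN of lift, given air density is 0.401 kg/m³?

v = 223 m/s

L = ½ρv²S·CL ⇒ v = √(2L/(ρ·S·CL))
v = √(2 × 79400 / (0.401 × 36.9 × 0.215)) = √49920 = 223 m/s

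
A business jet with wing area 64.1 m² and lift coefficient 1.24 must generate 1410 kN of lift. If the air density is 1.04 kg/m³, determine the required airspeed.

v = 185 m/s

L = ½ρv²S·CL ⇒ v = √(2L/(ρ·S·CL))
v = √(2 × 1.41×10^6 / (1.04 × 64.1 × 1.24)) = √34110 = 185 m/s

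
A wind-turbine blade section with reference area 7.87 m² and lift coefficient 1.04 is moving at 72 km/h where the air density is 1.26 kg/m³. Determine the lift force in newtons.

Convert speed: v = 72 km/h ÷ 3.6 = 20 m/s.
Dynamic pressure q = ½ρv² = ½ × 1.26 × 20² = 252 Pa.
L = q·S·CL = 252 × 7.87 × 1.04 = 2060 N

L = 2060 N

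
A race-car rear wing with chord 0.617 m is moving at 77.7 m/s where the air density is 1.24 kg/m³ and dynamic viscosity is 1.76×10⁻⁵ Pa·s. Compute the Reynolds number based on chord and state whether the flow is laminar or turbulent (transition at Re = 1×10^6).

Re = 3.38×10^6 (turbulent)

Re = ρ·v·c/μ = 1.24 × 77.7 × 0.617 / (1.76×10⁻⁵) = 3.38×10^6
Since 3.38×10^6 > 1×10^6, the flow is turbulent.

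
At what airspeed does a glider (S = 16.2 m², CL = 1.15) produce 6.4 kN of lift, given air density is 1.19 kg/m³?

v = 24 m/s

L = ½ρv²S·CL ⇒ v = √(2L/(ρ·S·CL))
v = √(2 × 6400 / (1.19 × 16.2 × 1.15)) = √577.4 = 24 m/s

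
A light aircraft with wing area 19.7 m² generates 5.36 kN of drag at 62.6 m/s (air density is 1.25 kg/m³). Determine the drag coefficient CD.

From D = ½ρv²S·CD, rearranging gives CD = 2D/(ρv²S).
CD = 2 × 5360 / (1.25 × 62.6² × 19.7) = 0.111

CD = 0.111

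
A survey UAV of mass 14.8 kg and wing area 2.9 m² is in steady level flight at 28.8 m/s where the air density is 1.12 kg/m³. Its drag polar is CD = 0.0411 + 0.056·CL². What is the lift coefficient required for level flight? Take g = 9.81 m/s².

CL = 0.108

In steady level flight, lift balances weight: W = mg = 14.8 × 9.81 = 145.19 N.
q = ½ρv² = ½ × 1.12 × 28.8² = 464.5 Pa.
CL = W/(q·S) = 145.19 / (464.5 × 2.9) = 0.1078.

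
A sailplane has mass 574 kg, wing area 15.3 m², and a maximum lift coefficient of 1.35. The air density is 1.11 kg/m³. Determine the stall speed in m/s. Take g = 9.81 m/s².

At stall, lift equals weight: L = W = m·g = 574 × 9.81 = 5631 N.
From L = ½ρV²S·CL,max = W: V_stall = √(2W/(ρSCL,max)) = √(2·5631/(1.11·15.3·1.35))
V_stall = √491.2 = 22.2 m/s

V_stall = 22.2 m/s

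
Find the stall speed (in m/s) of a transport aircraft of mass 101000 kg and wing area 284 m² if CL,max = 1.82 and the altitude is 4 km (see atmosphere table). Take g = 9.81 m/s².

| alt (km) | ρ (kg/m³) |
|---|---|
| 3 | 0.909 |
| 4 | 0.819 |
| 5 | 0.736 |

At 4 km, from the table: ρ = 0.819 kg/m³.
At stall, lift equals weight: L = W = m·g = 101000 × 9.81 = 9.908×10^5 N.
From L = ½ρV²S·CL,max = W: V_stall = √(2W/(ρSCL,max)) = √(2·9.908×10^5/(0.819·284·1.82))
V_stall = √4681 = 68.4 m/s

V_stall = 68.4 m/s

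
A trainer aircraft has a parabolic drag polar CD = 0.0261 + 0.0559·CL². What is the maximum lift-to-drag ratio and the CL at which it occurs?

(L/D)max = 13.1, at CL = 0.683

For CD = CD0 + K·CL², (L/D)max occurs at CL* = √(CD0/K) and equals 1/(2√(K·CD0)).
(L/D)max = 1/(2√(0.0559 × 0.0261)) = 1/(2 × 0.0382) = 13.1
CL* = √(0.0261/0.0559) = 0.683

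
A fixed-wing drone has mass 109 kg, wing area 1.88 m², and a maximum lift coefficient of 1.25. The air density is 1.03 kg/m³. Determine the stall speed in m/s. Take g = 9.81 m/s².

V_stall = 29.7 m/s

Weight W = mg = 109 × 9.81 = 1069 N.
From L = ½ρV²S·CL,max = W: V_stall = √(2W/(ρSCL,max)) = √(2·1069/(1.03·1.88·1.25))
V_stall = √883.5 = 29.7 m/s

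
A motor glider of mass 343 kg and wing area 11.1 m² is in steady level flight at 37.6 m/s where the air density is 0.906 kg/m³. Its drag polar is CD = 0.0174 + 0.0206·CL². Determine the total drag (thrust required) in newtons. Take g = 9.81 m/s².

D = 157 N

In steady level flight, lift balances weight: W = mg = 343 × 9.81 = 3364.8 N.
q = ½ρv² = ½ × 0.906 × 37.6² = 640.4 Pa.
CL = W/(q·S) = 3364.8 / (640.4 × 11.1) = 0.4733.
CD = 0.0174 + 0.0206 × 0.4733² = 0.02202.
D = q·S·CD = 640.4 × 11.1 × 0.02202 = 156.5 N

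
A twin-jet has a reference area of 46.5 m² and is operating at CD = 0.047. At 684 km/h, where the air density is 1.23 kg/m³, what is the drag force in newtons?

D = 48500 N

Convert speed: v = 684 km/h ÷ 3.6 = 190 m/s.
D = ½ρv²S·CD = ½ × 1.23 × 190² × 46.5 × 0.047 = 48500 N ≈ 48.5 kN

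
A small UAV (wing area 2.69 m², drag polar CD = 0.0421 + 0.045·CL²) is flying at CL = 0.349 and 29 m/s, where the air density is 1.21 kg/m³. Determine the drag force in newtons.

D = 65.1 N

CD = 0.0421 + 0.045 × 0.349² = 0.04758
D = ½ρv²S·CD = ½ × 1.21 × 29² × 2.69 × 0.04758 = 65.1 N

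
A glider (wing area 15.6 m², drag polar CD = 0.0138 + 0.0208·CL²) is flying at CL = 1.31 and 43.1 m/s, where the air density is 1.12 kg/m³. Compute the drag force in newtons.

CD = 0.0138 + 0.0208 × 1.31² = 0.04949
D = ½ρv²S·CD = ½ × 1.12 × 43.1² × 15.6 × 0.04949 = 803 N

D = 803 N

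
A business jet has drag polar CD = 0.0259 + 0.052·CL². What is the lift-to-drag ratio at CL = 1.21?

L/D = 11.9

CD = 0.0259 + 0.052 × 1.21² = 0.102
L/D = CL/CD = 1.21 / 0.102 = 11.9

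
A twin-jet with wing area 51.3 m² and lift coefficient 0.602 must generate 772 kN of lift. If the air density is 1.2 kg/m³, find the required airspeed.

v = 204 m/s

L = ½ρv²S·CL ⇒ v = √(2L/(ρ·S·CL))
v = √(2 × 7.72×10^5 / (1.2 × 51.3 × 0.602)) = √41660 = 204 m/s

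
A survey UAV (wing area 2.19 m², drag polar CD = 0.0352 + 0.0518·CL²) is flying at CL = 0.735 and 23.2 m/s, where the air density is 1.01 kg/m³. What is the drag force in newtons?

D = 37.6 N

CD = 0.0352 + 0.0518 × 0.735² = 0.06318
D = ½ρv²S·CD = ½ × 1.01 × 23.2² × 2.19 × 0.06318 = 37.6 N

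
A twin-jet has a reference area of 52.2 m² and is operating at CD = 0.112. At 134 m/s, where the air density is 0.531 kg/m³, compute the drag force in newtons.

Dynamic pressure q = ½ρv² = ½ × 0.531 × 134² = 4767 Pa.
D = q·S·CD = 4767 × 52.2 × 0.112 = 27900 N ≈ 27.9 kN

D = 27900 N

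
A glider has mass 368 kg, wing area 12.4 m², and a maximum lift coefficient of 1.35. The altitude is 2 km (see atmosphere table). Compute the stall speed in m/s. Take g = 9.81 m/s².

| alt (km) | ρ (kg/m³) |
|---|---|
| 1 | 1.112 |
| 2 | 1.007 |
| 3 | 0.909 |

At 2 km, from the table: ρ = 1.007 kg/m³.
Stall occurs when L = W at CL,max. W = mg = 368 × 9.81 = 3610 N.
From L = ½ρV²S·CL,max = W: V_stall = √(2W/(ρSCL,max)) = √(2·3610/(1.007·12.4·1.35))
V_stall = √428.3 = 20.7 m/s

V_stall = 20.7 m/s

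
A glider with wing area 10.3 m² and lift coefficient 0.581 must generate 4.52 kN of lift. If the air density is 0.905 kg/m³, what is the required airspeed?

L = ½ρv²S·CL ⇒ v = √(2L/(ρ·S·CL))
v = √(2 × 4520 / (0.905 × 10.3 × 0.581)) = √1669 = 40.9 m/s

v = 40.9 m/s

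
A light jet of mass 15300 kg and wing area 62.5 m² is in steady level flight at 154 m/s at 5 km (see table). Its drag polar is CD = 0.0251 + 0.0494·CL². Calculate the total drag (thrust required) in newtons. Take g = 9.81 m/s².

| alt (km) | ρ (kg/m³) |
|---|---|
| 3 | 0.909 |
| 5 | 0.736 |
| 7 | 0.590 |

At 5 km, from the table: ρ = 0.736 kg/m³.
Weight W = mg = 15300 × 9.81 = 1.5009×10^5 N; in level flight L = W.
q = ½ρv² = ½ × 0.736 × 154² = 8727 Pa.
CL = W/(q·S) = 1.5009×10^5 / (8727 × 62.5) = 0.2752.
CD = 0.0251 + 0.0494 × 0.2752² = 0.02884.
D = q·S·CD = 8727 × 62.5 × 0.02884 = 15730 N

D = 15700 N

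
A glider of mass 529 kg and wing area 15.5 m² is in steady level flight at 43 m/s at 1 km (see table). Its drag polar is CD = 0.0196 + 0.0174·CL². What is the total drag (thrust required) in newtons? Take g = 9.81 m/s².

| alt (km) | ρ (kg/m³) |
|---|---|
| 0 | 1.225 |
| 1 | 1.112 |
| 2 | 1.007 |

At 1 km, from the table: ρ = 1.112 kg/m³.
Level flight ⇒ L = W = m·g = 529 × 9.81 = 5189.5 N.
Dynamic pressure q = 0.5 × 1.112 × 43² = 1028 Pa.
CL = W/(q·S) = 5189.5 / (1028 × 15.5) = 0.3257.
CD = 0.0196 + 0.0174 × 0.3257² = 0.02145.
D = q·S·CD = 1028 × 15.5 × 0.02145 = 341.7 N

D = 342 N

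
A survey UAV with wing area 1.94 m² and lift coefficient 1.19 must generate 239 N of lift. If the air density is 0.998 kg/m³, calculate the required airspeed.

L = ½ρv²S·CL ⇒ v = √(2L/(ρ·S·CL))
v = √(2 × 239 / (0.998 × 1.94 × 1.19)) = √207.5 = 14.4 m/s

v = 14.4 m/s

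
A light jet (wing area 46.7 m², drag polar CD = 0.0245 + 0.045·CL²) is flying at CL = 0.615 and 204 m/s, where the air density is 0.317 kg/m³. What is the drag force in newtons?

CD = 0.0245 + 0.045 × 0.615² = 0.04152
D = ½ρv²S·CD = ½ × 0.317 × 204² × 46.7 × 0.04152 = 12800 N

D = 12800 N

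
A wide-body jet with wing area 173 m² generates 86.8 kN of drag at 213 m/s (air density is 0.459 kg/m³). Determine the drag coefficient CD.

CD = 0.0482

From D = ½ρv²S·CD, rearranging gives CD = 2D/(ρv²S).
CD = 2 × 86800 / (0.459 × 213² × 173) = 0.0482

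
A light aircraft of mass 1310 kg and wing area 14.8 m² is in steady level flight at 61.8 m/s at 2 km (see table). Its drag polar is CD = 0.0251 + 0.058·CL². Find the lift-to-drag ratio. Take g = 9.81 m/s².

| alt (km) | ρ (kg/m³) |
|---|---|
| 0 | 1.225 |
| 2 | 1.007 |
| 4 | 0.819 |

At 2 km, from the table: ρ = 1.007 kg/m³.
In steady level flight, lift balances weight: W = mg = 1310 × 9.81 = 12851 N.
q = ½ρv² = ½ × 1.007 × 61.8² = 1923 Pa.
Required CL = L/(qS) = 12851/(1923·14.8) = 0.4515.
CD = 0.0251 + 0.058 × 0.4515² = 0.03693.
L/D = CL/CD = 0.4515 / 0.03693 = 12.2

L/D = 12.2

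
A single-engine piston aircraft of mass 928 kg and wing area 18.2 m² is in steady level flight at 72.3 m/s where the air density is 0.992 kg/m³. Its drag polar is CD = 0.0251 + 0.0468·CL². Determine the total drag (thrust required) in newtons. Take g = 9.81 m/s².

D = 1270 N

Level flight ⇒ L = W = m·g = 928 × 9.81 = 9103.7 N.
q = ½ρv² = ½ × 0.992 × 72.3² = 2593 Pa.
CL = 2W/(ρv²S) = 2×9103.7/(0.992×72.3²×18.2) = 0.1929.
CD = 0.0251 + 0.0468 × 0.1929² = 0.02684.
D = q·S·CD = 2593 × 18.2 × 0.02684 = 1267 N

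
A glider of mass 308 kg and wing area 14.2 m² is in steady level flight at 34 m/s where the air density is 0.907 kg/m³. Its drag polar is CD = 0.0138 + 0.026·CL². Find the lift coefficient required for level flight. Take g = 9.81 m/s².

Weight W = mg = 308 × 9.81 = 3021.5 N; in level flight L = W.
Dynamic pressure q = 0.5 × 0.907 × 34² = 524.2 Pa.
CL = W/(q·S) = 3021.5 / (524.2 × 14.2) = 0.4059.

CL = 0.406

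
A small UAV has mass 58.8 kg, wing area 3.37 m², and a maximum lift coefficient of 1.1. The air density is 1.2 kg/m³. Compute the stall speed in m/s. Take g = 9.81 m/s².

Stall occurs when L = W at CL,max. W = mg = 58.8 × 9.81 = 576.8 N.
From L = ½ρV²S·CL,max = W: V_stall = √(2W/(ρSCL,max)) = √(2·576.8/(1.2·3.37·1.1))
V_stall = √259.3 = 16.1 m/s

V_stall = 16.1 m/s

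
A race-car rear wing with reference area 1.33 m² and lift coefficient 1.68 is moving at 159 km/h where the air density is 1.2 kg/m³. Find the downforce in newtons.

Convert speed: v = 159 km/h ÷ 3.6 = 44.17 m/s.
L = ½ρv²S·CL = ½ × 1.2 × 44.17² × 1.33 × 1.68 = 2620 N

L = 2620 N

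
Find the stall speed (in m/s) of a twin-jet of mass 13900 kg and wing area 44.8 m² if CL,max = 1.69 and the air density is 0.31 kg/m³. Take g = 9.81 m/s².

V_stall = 108 m/s

At stall, lift equals weight: L = W = m·g = 13900 × 9.81 = 1.364×10^5 N.
V_stall = √(2W/(ρ·S·CL,max)) = √(2 × 1.364×10^5 / (0.31 × 44.8 × 1.69))
V_stall = √11620 = 108 m/s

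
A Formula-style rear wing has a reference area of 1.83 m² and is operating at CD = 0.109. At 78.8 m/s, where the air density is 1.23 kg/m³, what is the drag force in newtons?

Dynamic pressure q = ½ρv² = ½ × 1.23 × 78.8² = 3819 Pa.
D = q·S·CD = 3819 × 1.83 × 0.109 = 762 N

D = 762 N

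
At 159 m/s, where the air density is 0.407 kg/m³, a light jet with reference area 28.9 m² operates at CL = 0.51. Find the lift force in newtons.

L = ½ρv²S·CL = ½ × 0.407 × 159² × 28.9 × 0.51 = 75800 N ≈ 75.8 kN

L = 75800 N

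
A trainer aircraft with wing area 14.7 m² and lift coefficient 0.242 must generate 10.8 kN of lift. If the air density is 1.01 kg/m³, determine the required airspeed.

L = ½ρv²S·CL ⇒ v = √(2L/(ρ·S·CL))
v = √(2 × 10800 / (1.01 × 14.7 × 0.242)) = √6012 = 77.5 m/s

v = 77.5 m/s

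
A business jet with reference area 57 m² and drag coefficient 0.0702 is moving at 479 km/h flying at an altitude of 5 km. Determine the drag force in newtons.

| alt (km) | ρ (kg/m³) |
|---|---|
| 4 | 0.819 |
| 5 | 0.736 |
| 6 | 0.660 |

At 5 km, from the table: ρ = 0.736 kg/m³.
Convert speed: v = 479 km/h ÷ 3.6 = 133.1 m/s.
D = ½ρv²S·CD = ½ × 0.736 × 133.1² × 57 × 0.0702 = 26100 N ≈ 26.1 kN

D = 26100 N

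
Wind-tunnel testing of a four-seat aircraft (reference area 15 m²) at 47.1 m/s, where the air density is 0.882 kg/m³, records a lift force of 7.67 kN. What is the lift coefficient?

From L = ½ρv²S·CL, rearranging gives CL = 2L/(ρv²S).
CL = 2 × 7670 / (0.882 × 47.1² × 15) = 0.523

CL = 0.523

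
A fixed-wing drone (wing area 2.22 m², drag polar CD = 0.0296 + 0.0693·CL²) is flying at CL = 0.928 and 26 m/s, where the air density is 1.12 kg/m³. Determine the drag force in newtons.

D = 75 N

CD = 0.0296 + 0.0693 × 0.928² = 0.08928
D = ½ρv²S·CD = ½ × 1.12 × 26² × 2.22 × 0.08928 = 75 N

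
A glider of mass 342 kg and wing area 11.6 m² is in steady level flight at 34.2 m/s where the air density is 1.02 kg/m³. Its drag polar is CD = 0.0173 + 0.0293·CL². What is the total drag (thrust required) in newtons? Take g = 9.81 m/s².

Level flight ⇒ L = W = m·g = 342 × 9.81 = 3355 N.
q = ½ρv² = ½ × 1.02 × 34.2² = 596.5 Pa.
CL = W/(q·S) = 3355 / (596.5 × 11.6) = 0.4849.
CD = 0.0173 + 0.0293 × 0.4849² = 0.02419.
D = q·S·CD = 596.5 × 11.6 × 0.02419 = 167.4 N

D = 167 N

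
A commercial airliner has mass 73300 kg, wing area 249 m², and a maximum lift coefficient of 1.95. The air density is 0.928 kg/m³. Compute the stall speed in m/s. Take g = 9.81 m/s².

V_stall = 56.5 m/s

Stall occurs when L = W at CL,max. W = mg = 73300 × 9.81 = 7.191×10^5 N.
V_stall = √(2W/(ρ·S·CL,max)) = √(2 × 7.191×10^5 / (0.928 × 249 × 1.95))
V_stall = √3192 = 56.5 m/s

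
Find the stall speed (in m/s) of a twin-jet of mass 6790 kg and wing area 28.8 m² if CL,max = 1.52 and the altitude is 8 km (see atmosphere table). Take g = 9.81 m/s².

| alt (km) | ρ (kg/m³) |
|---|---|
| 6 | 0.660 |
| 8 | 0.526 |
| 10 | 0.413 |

V_stall = 76.1 m/s

At 8 km, from the table: ρ = 0.526 kg/m³.
Weight W = mg = 6790 × 9.81 = 66610 N.
V_stall = √(2W/(ρ·S·CL,max)) = √(2 × 66610 / (0.526 × 28.8 × 1.52))
V_stall = √5786 = 76.1 m/s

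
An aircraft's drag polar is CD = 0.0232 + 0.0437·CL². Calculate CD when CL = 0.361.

CD = 0.0289

CD = 0.0232 + 0.0437 × 0.361² = 0.0232 + 0.005695 = 0.0289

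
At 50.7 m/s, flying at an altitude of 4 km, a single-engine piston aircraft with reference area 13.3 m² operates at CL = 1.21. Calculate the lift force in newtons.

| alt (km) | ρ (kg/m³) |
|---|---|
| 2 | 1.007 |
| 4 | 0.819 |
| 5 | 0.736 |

At 4 km, from the table: ρ = 0.819 kg/m³.
Dynamic pressure q = ½ρv² = ½ × 0.819 × 50.7² = 1053 Pa.
L = q·S·CL = 1053 × 13.3 × 1.21 = 16900 N ≈ 16.9 kN

L = 16900 N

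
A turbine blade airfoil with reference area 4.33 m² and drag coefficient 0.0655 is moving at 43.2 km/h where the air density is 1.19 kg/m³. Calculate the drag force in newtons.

Convert speed: v = 43.2 km/h ÷ 3.6 = 12 m/s.
Dynamic pressure q = ½ρv² = ½ × 1.19 × 12² = 85.68 Pa.
D = q·S·CD = 85.68 × 4.33 × 0.0655 = 24.3 N

D = 24.3 N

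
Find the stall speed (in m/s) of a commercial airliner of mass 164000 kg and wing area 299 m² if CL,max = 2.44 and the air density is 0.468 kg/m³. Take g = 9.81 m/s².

V_stall = 97.1 m/s

Stall occurs when L = W at CL,max. W = mg = 164000 × 9.81 = 1.609×10^6 N.
From L = ½ρV²S·CL,max = W: V_stall = √(2W/(ρSCL,max)) = √(2·1.609×10^6/(0.468·299·2.44))
V_stall = √9424 = 97.1 m/s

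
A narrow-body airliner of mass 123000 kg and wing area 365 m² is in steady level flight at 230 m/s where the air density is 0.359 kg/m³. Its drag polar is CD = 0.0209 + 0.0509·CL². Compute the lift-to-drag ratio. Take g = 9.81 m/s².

L/D = 12.9

Level flight ⇒ L = W = m·g = 123000 × 9.81 = 1.2066×10^6 N.
q = ½ρv² = ½ × 0.359 × 230² = 9496 Pa.
CL = 2W/(ρv²S) = 2×1.2066×10^6/(0.359×230²×365) = 0.3481.
CD = 0.0209 + 0.0509 × 0.3481² = 0.02707.
L/D = CL/CD = 0.3481 / 0.02707 = 12.9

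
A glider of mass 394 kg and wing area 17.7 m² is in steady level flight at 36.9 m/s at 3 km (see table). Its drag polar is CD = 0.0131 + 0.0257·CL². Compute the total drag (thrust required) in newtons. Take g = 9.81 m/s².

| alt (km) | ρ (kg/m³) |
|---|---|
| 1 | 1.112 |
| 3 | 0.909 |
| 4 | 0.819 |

At 3 km, from the table: ρ = 0.909 kg/m³.
In steady level flight, lift balances weight: W = mg = 394 × 9.81 = 3865.1 N.
Dynamic pressure q = 0.5 × 0.909 × 36.9² = 618.9 Pa.
CL = 2W/(ρv²S) = 2×3865.1/(0.909×36.9²×17.7) = 0.3529.
CD = 0.0131 + 0.0257 × 0.3529² = 0.0163.
D = q·S·CD = 618.9 × 17.7 × 0.0163 = 178.5 N

D = 179 N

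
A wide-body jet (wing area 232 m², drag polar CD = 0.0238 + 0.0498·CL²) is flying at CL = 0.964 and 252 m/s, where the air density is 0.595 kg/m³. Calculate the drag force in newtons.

CD = 0.0238 + 0.0498 × 0.964² = 0.07008
D = ½ρv²S·CD = ½ × 0.595 × 252² × 232 × 0.07008 = 3.07×10^5 N

D = 3.07×10^5 N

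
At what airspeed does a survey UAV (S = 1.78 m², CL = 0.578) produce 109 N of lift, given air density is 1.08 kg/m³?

L = ½ρv²S·CL ⇒ v = √(2L/(ρ·S·CL))
v = √(2 × 109 / (1.08 × 1.78 × 0.578)) = √196.2 = 14 m/s

v = 14 m/s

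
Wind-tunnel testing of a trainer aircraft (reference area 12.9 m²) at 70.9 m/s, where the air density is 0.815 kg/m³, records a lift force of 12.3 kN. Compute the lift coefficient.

CL = 0.465

From L = ½ρv²S·CL, rearranging gives CL = 2L/(ρv²S).
CL = 2 × 12300 / (0.815 × 70.9² × 12.9) = 0.465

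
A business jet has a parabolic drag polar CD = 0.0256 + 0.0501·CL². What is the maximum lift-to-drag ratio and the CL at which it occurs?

For CD = CD0 + K·CL², (L/D)max occurs at CL* = √(CD0/K) and equals 1/(2√(K·CD0)).
(L/D)max = 1/(2√(0.0501 × 0.0256)) = 1/(2 × 0.03581) = 14
CL* = √(0.0256/0.0501) = 0.715

(L/D)max = 14, at CL = 0.715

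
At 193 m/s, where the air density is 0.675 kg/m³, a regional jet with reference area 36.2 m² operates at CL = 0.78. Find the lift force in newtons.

L = ½ρv²S·CL = ½ × 0.675 × 193² × 36.2 × 0.78 = 3.55×10^5 N ≈ 355 kN

L = 3.55×10^5 N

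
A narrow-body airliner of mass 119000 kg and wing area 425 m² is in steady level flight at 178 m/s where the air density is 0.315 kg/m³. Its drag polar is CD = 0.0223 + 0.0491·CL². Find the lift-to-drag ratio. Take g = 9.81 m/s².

L/D = 14.8

In steady level flight, lift balances weight: W = mg = 119000 × 9.81 = 1.1674×10^6 N.
q = ½ρv² = ½ × 0.315 × 178² = 4990 Pa.
Required CL = L/(qS) = 1.1674×10^6/(4990·425) = 0.5504.
CD = 0.0223 + 0.0491 × 0.5504² = 0.03718.
L/D = CL/CD = 0.5504 / 0.03718 = 14.8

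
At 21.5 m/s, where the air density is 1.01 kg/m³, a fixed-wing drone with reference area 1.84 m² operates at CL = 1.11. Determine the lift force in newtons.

L = 477 N

Dynamic pressure q = ½ρv² = ½ × 1.01 × 21.5² = 233.4 Pa.
L = q·S·CL = 233.4 × 1.84 × 1.11 = 477 N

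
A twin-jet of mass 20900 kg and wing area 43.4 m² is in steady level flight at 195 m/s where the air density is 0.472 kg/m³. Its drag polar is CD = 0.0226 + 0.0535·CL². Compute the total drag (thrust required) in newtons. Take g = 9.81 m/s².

In steady level flight, lift balances weight: W = mg = 20900 × 9.81 = 2.0503×10^5 N.
Dynamic pressure q = 0.5 × 0.472 × 195² = 8974 Pa.
CL = 2W/(ρv²S) = 2×2.0503×10^5/(0.472×195²×43.4) = 0.5264.
CD = 0.0226 + 0.0535 × 0.5264² = 0.03743.
D = q·S·CD = 8974 × 43.4 × 0.03743 = 14580 N

D = 14600 N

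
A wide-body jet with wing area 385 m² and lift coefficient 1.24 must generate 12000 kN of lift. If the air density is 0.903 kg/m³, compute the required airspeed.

L = ½ρv²S·CL ⇒ v = √(2L/(ρ·S·CL))
v = √(2 × 1.2×10^7 / (0.903 × 385 × 1.24)) = √55670 = 236 m/s

v = 236 m/s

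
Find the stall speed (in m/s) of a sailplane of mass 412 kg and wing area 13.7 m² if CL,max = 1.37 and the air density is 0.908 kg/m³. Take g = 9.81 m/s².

Stall occurs when L = W at CL,max. W = mg = 412 × 9.81 = 4042 N.
V_stall = √(2W/(ρ·S·CL,max)) = √(2 × 4042 / (0.908 × 13.7 × 1.37))
V_stall = √474.3 = 21.8 m/s

V_stall = 21.8 m/s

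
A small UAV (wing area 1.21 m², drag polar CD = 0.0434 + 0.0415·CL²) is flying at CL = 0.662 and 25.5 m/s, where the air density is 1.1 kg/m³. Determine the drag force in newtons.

CD = 0.0434 + 0.0415 × 0.662² = 0.06159
D = ½ρv²S·CD = ½ × 1.1 × 25.5² × 1.21 × 0.06159 = 26.7 N

D = 26.7 N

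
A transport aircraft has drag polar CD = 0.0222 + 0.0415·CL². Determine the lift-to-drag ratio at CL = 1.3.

CD = 0.0222 + 0.0415 × 1.3² = 0.09234
L/D = CL/CD = 1.3 / 0.09234 = 14.1

L/D = 14.1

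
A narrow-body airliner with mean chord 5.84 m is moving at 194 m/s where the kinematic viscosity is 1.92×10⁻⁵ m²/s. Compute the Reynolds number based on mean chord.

Re = v·c/ν = 194 × 5.84 / (1.92×10⁻⁵) = 5.9×10^7

Re = 5.9×10^7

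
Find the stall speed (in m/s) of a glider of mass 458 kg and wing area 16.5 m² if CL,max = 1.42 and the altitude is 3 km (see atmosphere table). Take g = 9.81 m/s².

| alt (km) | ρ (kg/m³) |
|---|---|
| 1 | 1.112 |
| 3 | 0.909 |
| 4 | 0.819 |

At 3 km, from the table: ρ = 0.909 kg/m³.
At stall, lift equals weight: L = W = m·g = 458 × 9.81 = 4493 N.
V_stall = √(2W/(ρ·S·CL,max)) = √(2 × 4493 / (0.909 × 16.5 × 1.42))
V_stall = √421.9 = 20.5 m/s

V_stall = 20.5 m/s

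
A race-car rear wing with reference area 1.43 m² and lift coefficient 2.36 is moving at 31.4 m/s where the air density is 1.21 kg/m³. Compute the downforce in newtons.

L = ½ρv²S·CL = ½ × 1.21 × 31.4² × 1.43 × 2.36 = 2010 N

L = 2010 N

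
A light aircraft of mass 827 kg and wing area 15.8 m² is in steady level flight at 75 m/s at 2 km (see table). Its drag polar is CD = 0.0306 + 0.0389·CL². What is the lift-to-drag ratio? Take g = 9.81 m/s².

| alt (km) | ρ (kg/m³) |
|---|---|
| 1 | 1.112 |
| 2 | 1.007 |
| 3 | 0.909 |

L/D = 5.69

At 2 km, from the table: ρ = 1.007 kg/m³.
Weight W = mg = 827 × 9.81 = 8112.9 N; in level flight L = W.
Dynamic pressure q = 0.5 × 1.007 × 75² = 2832 Pa.
CL = 2W/(ρv²S) = 2×8112.9/(1.007×75²×15.8) = 0.1813.
CD = 0.0306 + 0.0389 × 0.1813² = 0.03188.
L/D = CL/CD = 0.1813 / 0.03188 = 5.69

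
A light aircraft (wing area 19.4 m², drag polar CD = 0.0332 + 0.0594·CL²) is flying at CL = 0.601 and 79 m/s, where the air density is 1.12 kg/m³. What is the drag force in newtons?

D = 3710 N

CD = 0.0332 + 0.0594 × 0.601² = 0.05466
D = ½ρv²S·CD = ½ × 1.12 × 79² × 19.4 × 0.05466 = 3710 N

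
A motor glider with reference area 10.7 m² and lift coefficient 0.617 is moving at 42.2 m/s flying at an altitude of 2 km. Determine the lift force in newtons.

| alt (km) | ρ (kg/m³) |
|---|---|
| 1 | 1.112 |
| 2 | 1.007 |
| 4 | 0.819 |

At 2 km, from the table: ρ = 1.007 kg/m³.
L = ½ρv²S·CL = ½ × 1.007 × 42.2² × 10.7 × 0.617 = 5920 N ≈ 5.92 kN

L = 5920 N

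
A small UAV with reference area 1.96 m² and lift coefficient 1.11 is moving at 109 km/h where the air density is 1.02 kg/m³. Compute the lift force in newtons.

Convert speed: v = 109 km/h ÷ 3.6 = 30.28 m/s.
Dynamic pressure q = ½ρv² = ½ × 1.02 × 30.28² = 467.5 Pa.
L = q·S·CL = 467.5 × 1.96 × 1.11 = 1020 N

L = 1020 N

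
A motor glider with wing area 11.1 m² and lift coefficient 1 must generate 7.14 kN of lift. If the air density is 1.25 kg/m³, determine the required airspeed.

L = ½ρv²S·CL ⇒ v = √(2L/(ρ·S·CL))
v = √(2 × 7140 / (1.25 × 11.1 × 1)) = √1029 = 32.1 m/s

v = 32.1 m/s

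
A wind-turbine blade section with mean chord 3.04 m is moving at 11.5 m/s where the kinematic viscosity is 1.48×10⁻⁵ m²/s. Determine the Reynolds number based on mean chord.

Re = v·c/ν = 11.5 × 3.04 / (1.48×10⁻⁵) = 2.36×10^6

Re = 2.36×10^6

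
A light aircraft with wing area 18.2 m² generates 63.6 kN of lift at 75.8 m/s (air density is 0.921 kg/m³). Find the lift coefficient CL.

From L = ½ρv²S·CL, rearranging gives CL = 2L/(ρv²S).
CL = 2 × 63600 / (0.921 × 75.8² × 18.2) = 1.32

CL = 1.32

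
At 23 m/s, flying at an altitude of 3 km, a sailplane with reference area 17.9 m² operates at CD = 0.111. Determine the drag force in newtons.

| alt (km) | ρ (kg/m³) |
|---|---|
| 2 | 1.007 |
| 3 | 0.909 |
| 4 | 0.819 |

At 3 km, from the table: ρ = 0.909 kg/m³.
D = ½ρv²S·CD = ½ × 0.909 × 23² × 17.9 × 0.111 = 478 N

D = 478 N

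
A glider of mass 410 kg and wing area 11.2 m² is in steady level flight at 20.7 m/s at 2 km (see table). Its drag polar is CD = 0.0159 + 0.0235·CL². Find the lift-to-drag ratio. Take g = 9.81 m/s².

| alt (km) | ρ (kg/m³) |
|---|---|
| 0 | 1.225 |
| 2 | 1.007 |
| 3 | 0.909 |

L/D = 20.5

At 2 km, from the table: ρ = 1.007 kg/m³.
In steady level flight, lift balances weight: W = mg = 410 × 9.81 = 4022.1 N.
q = ½ρv² = ½ × 1.007 × 20.7² = 215.7 Pa.
CL = 2W/(ρv²S) = 2×4022.1/(1.007×20.7²×11.2) = 1.665.
CD = 0.0159 + 0.0235 × 1.665² = 0.08101.
L/D = CL/CD = 1.665 / 0.08101 = 20.5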